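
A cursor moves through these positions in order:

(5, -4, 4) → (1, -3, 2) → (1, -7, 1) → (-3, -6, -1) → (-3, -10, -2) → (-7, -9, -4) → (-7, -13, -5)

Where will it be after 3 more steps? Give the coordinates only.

(-15, -15, -10)

The moves between consecutive positions are (-4, +1, -2), (+0, -4, -1), (-4, +1, -2), (+0, -4, -1), (-4, +1, -2), (+0, -4, -1); they repeat the 2-cycle [(-4, +1, -2), (+0, -4, -1)].
step 7: apply (-4, +1, -2) → (-11, -12, -7)
step 8: apply (+0, -4, -1) → (-11, -16, -8)
step 9: apply (-4, +1, -2) → (-15, -15, -10)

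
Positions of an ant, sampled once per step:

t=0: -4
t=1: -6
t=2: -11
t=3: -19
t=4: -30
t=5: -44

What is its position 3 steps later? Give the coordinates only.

Taking differences between consecutive positions: -2, -5, -8, -11, -14. These grow by -3 each step.
step 6: -44 − 17 → -61
step 7: -61 − 20 → -81
step 8: -81 − 23 → -104

-104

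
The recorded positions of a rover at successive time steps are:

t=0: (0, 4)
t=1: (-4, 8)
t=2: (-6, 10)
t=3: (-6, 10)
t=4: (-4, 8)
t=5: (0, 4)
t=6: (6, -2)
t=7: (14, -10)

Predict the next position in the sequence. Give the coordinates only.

First differences are (-4, +4), (-2, +2), (+0, +0), (+2, -2), (+4, -4), (+6, -6), (+8, -8); their common second difference is (+2, -2) (constant acceleration).
step 8: (14, -10) + (+10, -10) → (24, -20)

(24, -20)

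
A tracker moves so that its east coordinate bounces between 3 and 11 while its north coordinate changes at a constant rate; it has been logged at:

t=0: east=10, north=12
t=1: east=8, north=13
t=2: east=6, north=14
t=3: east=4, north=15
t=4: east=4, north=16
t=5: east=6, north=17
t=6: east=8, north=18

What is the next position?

east=10, north=19

The east coordinate reflects between 3 and 11, moving 2 per step.
  step 7: 8 → 10
The north coordinate changes by +1 each step: at step 7 it is 19.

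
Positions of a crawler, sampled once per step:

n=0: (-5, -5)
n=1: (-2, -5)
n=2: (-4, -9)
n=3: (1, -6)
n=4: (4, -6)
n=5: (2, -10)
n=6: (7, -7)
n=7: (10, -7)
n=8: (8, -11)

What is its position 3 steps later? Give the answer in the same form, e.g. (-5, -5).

The moves between consecutive positions are (+3, +0), (-2, -4), (+5, +3), (+3, +0), (-2, -4), (+5, +3), (+3, +0), (-2, -4); they repeat the 3-cycle [(+3, +0), (-2, -4), (+5, +3)].
step 9: apply (+5, +3) → (13, -8)
step 10: apply (+3, +0) → (16, -8)
step 11: apply (-2, -4) → (14, -12)

(14, -12)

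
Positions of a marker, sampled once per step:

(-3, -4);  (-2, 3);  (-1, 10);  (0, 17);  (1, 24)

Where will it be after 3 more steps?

Constant displacement of (+1, +7) per step.
step 5: (1, 24) + (+1, +7) → (2, 31)
step 6: (2, 31) + (+1, +7) → (3, 38)
step 7: (3, 38) + (+1, +7) → (4, 45)

(4, 45)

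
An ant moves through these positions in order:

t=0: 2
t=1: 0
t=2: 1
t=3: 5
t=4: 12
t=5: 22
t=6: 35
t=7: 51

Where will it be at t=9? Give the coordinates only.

92

Successive displacements: -2, +1, +4, +7, +10, +13, +16 — each changes by +3.
step 8: 51 + 19 → 70
step 9: 70 + 22 → 92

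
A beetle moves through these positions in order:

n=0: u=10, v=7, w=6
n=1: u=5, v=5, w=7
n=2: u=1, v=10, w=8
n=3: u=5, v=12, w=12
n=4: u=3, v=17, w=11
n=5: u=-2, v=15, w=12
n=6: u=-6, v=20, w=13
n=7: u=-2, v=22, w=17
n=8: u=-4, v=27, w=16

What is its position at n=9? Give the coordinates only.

u=-9, v=25, w=17

The moves between consecutive positions are (-5,-2,+1), (-4,+5,+1), (+4,+2,+4), (-2,+5,-1), (-5,-2,+1), (-4,+5,+1), (+4,+2,+4), (-2,+5,-1); they repeat the 4-cycle [(-5,-2,+1), (-4,+5,+1), (+4,+2,+4), (-2,+5,-1)].
step 9: apply (-5,-2,+1) → u=-9, v=25, w=17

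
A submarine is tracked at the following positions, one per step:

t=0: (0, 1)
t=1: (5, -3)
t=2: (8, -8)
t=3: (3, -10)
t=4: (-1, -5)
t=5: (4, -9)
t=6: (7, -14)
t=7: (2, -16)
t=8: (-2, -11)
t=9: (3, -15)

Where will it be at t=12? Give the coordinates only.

The moves between consecutive positions are (+5, -4), (+3, -5), (-5, -2), (-4, +5), (+5, -4), (+3, -5), (-5, -2), (-4, +5), (+5, -4); they repeat the 4-cycle [(+5, -4), (+3, -5), (-5, -2), (-4, +5)].
step 10: apply (+3, -5) → (6, -20)
step 11: apply (-5, -2) → (1, -22)
step 12: apply (-4, +5) → (-3, -17)

(-3, -17)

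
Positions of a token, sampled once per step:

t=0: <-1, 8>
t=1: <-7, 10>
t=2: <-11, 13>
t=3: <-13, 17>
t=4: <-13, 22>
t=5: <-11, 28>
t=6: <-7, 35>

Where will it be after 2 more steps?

Successive displacements: <-6, +2>, <-4, +3>, <-2, +4>, <+0, +5>, <+2, +6>, <+4, +7> — each changes by <+2, +1>.
step 7: <-7, 35> + <+6, +8> → <-1, 43>
step 8: <-1, 43> + <+8, +9> → <7, 52>

<7, 52>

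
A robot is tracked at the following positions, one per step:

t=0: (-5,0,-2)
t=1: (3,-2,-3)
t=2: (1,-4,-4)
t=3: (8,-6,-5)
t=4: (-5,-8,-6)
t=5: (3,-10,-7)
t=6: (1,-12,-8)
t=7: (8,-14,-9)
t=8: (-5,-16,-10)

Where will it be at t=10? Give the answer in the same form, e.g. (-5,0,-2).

First: cycles through -5, 3, 1, 8 every 4 steps. Step 10 lands at position 2 of the cycle → 1.
Second: linear, -2 per step → -20 at step 10.
Third: linear, -1 per step → -12 at step 10.

(1,-20,-12)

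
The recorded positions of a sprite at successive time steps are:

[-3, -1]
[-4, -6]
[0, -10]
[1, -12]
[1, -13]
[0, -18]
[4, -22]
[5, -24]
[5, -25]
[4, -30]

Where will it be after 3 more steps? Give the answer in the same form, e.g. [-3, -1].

Step-to-step displacements: [-1, -5], [+4, -4], [+1, -2], [+0, -1], [-1, -5], [+4, -4], [+1, -2], [+0, -1], [-1, -5] — a repeating cycle of length 4.
step 10: apply [+4, -4] → [8, -34]
step 11: apply [+1, -2] → [9, -36]
step 12: apply [+0, -1] → [9, -37]

[9, -37]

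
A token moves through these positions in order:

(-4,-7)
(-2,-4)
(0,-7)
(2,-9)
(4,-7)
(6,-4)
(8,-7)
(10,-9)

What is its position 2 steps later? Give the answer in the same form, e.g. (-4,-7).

First: linear, +2 per step → 14 at step 9.
Second: cycles through -7, -4, -7, -9 every 4 steps. Step 9 lands at position 1 of the cycle → -4.

(14,-4)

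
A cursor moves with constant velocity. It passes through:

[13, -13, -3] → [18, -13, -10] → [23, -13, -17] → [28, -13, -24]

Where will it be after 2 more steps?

[38, -13, -38]

Each step adds [+5, +0, -7] to the position.
step 4: [28, -13, -24] + [+5, +0, -7] → [33, -13, -31]
step 5: [33, -13, -31] + [+5, +0, -7] → [38, -13, -38]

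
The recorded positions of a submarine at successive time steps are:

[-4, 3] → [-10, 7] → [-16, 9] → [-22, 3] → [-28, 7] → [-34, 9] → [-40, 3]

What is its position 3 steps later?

First: linear, -6 per step → -58 at step 9.
Second: cycles through 3, 7, 9 every 3 steps. Step 9 lands at position 0 of the cycle → 3.

[-58, 3]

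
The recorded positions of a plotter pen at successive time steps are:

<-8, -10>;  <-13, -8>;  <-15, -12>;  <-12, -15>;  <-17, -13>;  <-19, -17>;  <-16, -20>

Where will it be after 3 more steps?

Differencing gives <-5, +2>, <-2, -4>, <+3, -3>, <-5, +2>, <-2, -4>, <+3, -3>. This is the pattern <-5, +2>, <-2, -4>, <+3, -3> repeated.
step 7: apply <-5, +2> → <-21, -18>
step 8: apply <-2, -4> → <-23, -22>
step 9: apply <+3, -3> → <-20, -25>

<-20, -25>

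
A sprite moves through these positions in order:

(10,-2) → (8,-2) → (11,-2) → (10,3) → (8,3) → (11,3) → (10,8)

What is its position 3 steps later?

Differencing gives (-2,+0), (+3,+0), (-1,+5), (-2,+0), (+3,+0), (-1,+5). This is the pattern (-2,+0), (+3,+0), (-1,+5) repeated.
step 7: apply (-2,+0) → (8,8)
step 8: apply (+3,+0) → (11,8)
step 9: apply (-1,+5) → (10,13)

(10,13)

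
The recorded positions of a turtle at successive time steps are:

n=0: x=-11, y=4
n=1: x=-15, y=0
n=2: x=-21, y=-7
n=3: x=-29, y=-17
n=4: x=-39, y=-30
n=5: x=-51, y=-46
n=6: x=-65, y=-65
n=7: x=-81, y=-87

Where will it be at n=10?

x=-141, y=-171

Taking differences between consecutive positions: (-4, -4), (-6, -7), (-8, -10), (-10, -13), (-12, -16), (-14, -19), (-16, -22). These grow by (-2, -3) each step.
step 8: x=-81, y=-87 + (-18, -25) → x=-99, y=-112
step 9: x=-99, y=-112 + (-20, -28) → x=-119, y=-140
step 10: x=-119, y=-140 + (-22, -31) → x=-141, y=-171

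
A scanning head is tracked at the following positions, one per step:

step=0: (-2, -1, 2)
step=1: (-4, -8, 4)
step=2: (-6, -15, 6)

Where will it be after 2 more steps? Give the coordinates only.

(-10, -29, 10)

The position changes by (-2, -7, +2) every step.
step 3: (-6, -15, 6) + (-2, -7, +2) → (-8, -22, 8)
step 4: (-8, -22, 8) + (-2, -7, +2) → (-10, -29, 10)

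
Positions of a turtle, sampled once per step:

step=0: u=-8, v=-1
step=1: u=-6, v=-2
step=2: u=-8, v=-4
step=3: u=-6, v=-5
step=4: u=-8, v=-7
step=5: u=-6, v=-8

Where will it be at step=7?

u=-6, v=-11

Differencing gives (+2, -1), (-2, -2), (+2, -1), (-2, -2), (+2, -1). This is the pattern (+2, -1), (-2, -2) repeated.
step 6: apply (-2, -2) → u=-8, v=-10
step 7: apply (+2, -1) → u=-6, v=-11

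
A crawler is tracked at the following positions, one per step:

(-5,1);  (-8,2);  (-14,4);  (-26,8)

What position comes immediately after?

(-50,16)

Consecutive displacements (-3,+1), (-6,+2), (-12,+4) scale by a factor of 2 each step.
step 4: (-26,8) + (-24,+8) → (-50,16)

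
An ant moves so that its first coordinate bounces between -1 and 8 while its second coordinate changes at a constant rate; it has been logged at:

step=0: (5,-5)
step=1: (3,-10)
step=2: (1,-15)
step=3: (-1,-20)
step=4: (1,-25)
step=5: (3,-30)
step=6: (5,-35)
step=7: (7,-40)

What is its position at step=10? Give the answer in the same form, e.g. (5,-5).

The first coordinate reflects between -1 and 8, moving 2 per step.
  step 8: 7 → 7
  step 9: 7 → 5
  step 10: 5 → 3
The second coordinate changes by -5 each step: at step 10 it is -55.

(3,-55)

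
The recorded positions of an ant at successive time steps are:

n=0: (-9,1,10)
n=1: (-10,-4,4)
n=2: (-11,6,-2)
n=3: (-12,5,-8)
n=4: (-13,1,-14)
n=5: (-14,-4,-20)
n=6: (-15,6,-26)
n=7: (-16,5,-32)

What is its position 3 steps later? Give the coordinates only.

(-19,6,-50)

The first coordinate changes by -1 each step, so at step 10 it is -9 + 10·(-1) = -19.
The second coordinate repeats the cycle [1, -4, 6, 5] with period 4; step 10 mod 4 = 2, giving 6.
The third coordinate changes by -6 each step, so at step 10 it is 10 + 10·(-6) = -50.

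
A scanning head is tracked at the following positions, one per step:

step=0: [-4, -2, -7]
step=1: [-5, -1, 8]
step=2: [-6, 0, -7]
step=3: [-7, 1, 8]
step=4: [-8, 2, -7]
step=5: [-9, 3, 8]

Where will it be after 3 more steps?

[-12, 6, -7]

The first coordinate changes by -1 each step, so at step 8 it is -4 + 8·(-1) = -12.
The second coordinate changes by +1 each step, so at step 8 it is -2 + 8·(1) = 6.
The third coordinate repeats the cycle [-7, 8] with period 2; step 8 mod 2 = 0, giving -7.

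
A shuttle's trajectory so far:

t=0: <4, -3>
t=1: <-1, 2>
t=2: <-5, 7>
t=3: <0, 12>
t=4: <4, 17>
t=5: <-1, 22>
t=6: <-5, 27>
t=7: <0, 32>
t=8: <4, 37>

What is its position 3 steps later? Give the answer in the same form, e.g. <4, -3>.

<0, 52>

The first coordinate repeats the cycle [4, -1, -5, 0] with period 4; step 11 mod 4 = 3, giving 0.
The second coordinate changes by +5 each step, so at step 11 it is -3 + 11·(5) = 52.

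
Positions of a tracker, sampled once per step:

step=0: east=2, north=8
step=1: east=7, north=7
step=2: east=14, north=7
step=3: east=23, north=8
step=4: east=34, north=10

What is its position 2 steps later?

east=62, north=17

Taking differences between consecutive positions: (+5, -1), (+7, +0), (+9, +1), (+11, +2). These grow by (+2, +1) each step.
step 5: east=34, north=10 + (+13, +3) → east=47, north=13
step 6: east=47, north=13 + (+15, +4) → east=62, north=17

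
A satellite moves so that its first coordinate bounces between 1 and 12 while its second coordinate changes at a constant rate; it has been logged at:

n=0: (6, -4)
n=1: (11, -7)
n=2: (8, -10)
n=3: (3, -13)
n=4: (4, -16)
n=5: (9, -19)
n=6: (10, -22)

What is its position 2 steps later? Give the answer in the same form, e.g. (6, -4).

(2, -28)

The first coordinate travels 5 per step and bounces off the walls at 1 and 12.
  step 7: 10 → 5
  step 8: 5 → 2
The second coordinate changes by -3 each step: at step 8 it is -28.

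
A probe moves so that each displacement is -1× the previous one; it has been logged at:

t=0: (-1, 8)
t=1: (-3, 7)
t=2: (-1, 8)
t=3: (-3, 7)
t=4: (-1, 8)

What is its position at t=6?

Step-to-step displacements: (-2, -1), (+2, +1), (-2, -1), (+2, +1); each is -1× the previous.
step 5: (-1, 8) + (-2, -1) → (-3, 7)
step 6: (-3, 7) + (+2, +1) → (-1, 8)

(-1, 8)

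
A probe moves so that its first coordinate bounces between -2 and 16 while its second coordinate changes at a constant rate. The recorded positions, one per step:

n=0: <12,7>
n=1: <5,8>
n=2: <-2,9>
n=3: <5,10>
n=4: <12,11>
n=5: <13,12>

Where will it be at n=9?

<11,16>

The first coordinate reflects between -2 and 16, moving 7 per step.
  step 6: 13 → 6
  step 7: 6 → -1
  step 8: -1 → 4
  step 9: 4 → 11
The second coordinate changes by +1 each step: at step 9 it is 16.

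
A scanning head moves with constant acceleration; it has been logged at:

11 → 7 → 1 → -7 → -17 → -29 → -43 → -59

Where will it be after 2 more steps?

Taking differences between consecutive positions: -4, -6, -8, -10, -12, -14, -16. These grow by -2 each step.
step 8: -59 − 18 → -77
step 9: -77 − 20 → -97

-97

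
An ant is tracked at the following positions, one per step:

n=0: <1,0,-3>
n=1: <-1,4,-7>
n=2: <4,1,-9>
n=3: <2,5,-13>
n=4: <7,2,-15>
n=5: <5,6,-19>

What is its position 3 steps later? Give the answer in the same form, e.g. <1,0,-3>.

Differencing gives <-2,+4,-4>, <+5,-3,-2>, <-2,+4,-4>, <+5,-3,-2>, <-2,+4,-4>. This is the pattern <-2,+4,-4>, <+5,-3,-2> repeated.
step 6: apply <+5,-3,-2> → <10,3,-21>
step 7: apply <-2,+4,-4> → <8,7,-25>
step 8: apply <+5,-3,-2> → <13,4,-27>

<13,4,-27>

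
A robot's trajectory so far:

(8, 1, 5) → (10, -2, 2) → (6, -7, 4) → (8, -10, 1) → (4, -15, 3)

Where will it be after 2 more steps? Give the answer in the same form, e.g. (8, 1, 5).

(2, -23, 2)

Differencing gives (+2, -3, -3), (-4, -5, +2), (+2, -3, -3), (-4, -5, +2). This is the pattern (+2, -3, -3), (-4, -5, +2) repeated.
step 5: apply (+2, -3, -3) → (6, -18, 0)
step 6: apply (-4, -5, +2) → (2, -23, 2)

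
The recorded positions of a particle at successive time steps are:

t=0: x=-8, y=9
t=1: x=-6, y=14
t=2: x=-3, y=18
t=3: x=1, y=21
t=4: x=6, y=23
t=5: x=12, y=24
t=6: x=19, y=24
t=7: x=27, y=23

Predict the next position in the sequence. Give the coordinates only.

x=36, y=21

Successive displacements: (+2, +5), (+3, +4), (+4, +3), (+5, +2), (+6, +1), (+7, +0), (+8, -1) — each changes by (+1, -1).
step 8: x=27, y=23 + (+9, -2) → x=36, y=21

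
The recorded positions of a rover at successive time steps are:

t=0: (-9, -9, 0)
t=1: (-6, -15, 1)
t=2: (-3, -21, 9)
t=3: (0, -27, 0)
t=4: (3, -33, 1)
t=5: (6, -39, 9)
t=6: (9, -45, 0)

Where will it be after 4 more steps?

The first coordinate changes by +3 each step, so at step 10 it is -9 + 10·(3) = 21.
The second coordinate changes by -6 each step, so at step 10 it is -9 + 10·(-6) = -69.
The third coordinate repeats the cycle [0, 1, 9] with period 3; step 10 mod 3 = 1, giving 1.

(21, -69, 1)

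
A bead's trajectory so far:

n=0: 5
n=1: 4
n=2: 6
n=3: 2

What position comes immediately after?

10

The jumps are -1, +2, -4 — a geometric progression with ratio -2.
step 4: 2 + 8 → 10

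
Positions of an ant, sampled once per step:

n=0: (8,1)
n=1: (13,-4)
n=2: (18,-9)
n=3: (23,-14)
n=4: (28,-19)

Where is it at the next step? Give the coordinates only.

Each step adds (+5,-5) to the position.
step 5: (28,-19) + (+5,-5) → (33,-24)

(33,-24)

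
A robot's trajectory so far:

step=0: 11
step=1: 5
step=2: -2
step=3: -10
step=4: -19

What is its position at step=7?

-52

Taking differences between consecutive positions: -6, -7, -8, -9. These grow by -1 each step.
step 5: -19 − 10 → -29
step 6: -29 − 11 → -40
step 7: -40 − 12 → -52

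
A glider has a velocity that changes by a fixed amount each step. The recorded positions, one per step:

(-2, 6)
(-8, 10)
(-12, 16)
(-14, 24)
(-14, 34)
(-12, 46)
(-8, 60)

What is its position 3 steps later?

(16, 114)

Successive displacements: (-6, +4), (-4, +6), (-2, +8), (+0, +10), (+2, +12), (+4, +14) — each changes by (+2, +2).
step 7: (-8, 60) + (+6, +16) → (-2, 76)
step 8: (-2, 76) + (+8, +18) → (6, 94)
step 9: (6, 94) + (+10, +20) → (16, 114)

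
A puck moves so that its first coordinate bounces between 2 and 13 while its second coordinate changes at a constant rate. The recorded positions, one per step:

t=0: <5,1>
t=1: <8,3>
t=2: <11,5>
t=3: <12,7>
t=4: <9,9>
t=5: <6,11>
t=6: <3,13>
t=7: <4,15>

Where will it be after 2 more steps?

The first coordinate reflects between 2 and 13, moving 3 per step.
  step 8: 4 → 7
  step 9: 7 → 10
The second coordinate changes by +2 each step: at step 9 it is 19.

<10,19>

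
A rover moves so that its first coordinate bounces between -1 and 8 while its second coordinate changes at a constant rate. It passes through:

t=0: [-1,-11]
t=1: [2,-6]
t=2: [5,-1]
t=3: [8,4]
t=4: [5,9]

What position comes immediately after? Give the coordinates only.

[2,14]

The first coordinate travels 3 per step and bounces off the walls at -1 and 8.
  step 5: 5 → 2
The second coordinate changes by +5 each step: at step 5 it is 14.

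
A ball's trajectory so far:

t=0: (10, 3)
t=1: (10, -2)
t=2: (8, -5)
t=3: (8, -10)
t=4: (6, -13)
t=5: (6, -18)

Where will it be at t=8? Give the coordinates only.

(2, -29)

Differencing gives (+0, -5), (-2, -3), (+0, -5), (-2, -3), (+0, -5). This is the pattern (+0, -5), (-2, -3) repeated.
step 6: apply (-2, -3) → (4, -21)
step 7: apply (+0, -5) → (4, -26)
step 8: apply (-2, -3) → (2, -29)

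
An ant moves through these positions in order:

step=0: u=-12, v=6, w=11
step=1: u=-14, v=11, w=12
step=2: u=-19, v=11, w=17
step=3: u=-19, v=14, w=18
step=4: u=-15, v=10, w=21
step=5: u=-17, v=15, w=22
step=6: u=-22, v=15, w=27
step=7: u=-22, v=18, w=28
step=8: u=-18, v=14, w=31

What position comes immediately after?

Differencing gives (-2, +5, +1), (-5, +0, +5), (+0, +3, +1), (+4, -4, +3), (-2, +5, +1), (-5, +0, +5), (+0, +3, +1), (+4, -4, +3). This is the pattern (-2, +5, +1), (-5, +0, +5), (+0, +3, +1), (+4, -4, +3) repeated.
step 9: apply (-2, +5, +1) → u=-20, v=19, w=32

u=-20, v=19, w=32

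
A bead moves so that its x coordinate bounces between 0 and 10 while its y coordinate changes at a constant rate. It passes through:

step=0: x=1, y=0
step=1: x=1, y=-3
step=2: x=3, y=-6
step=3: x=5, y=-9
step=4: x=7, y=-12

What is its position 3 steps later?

x=7, y=-21

The x coordinate reflects between 0 and 10, moving 2 per step.
  step 5: 7 → 9
  step 6: 9 → 9
  step 7: 9 → 7
The y coordinate changes by -3 each step: at step 7 it is -21.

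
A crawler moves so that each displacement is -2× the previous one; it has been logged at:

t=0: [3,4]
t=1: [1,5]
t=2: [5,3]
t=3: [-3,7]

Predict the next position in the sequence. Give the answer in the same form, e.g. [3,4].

The jumps are [-2,+1], [+4,-2], [-8,+4] — a geometric progression with ratio -2.
step 4: [-3,7] + [+16,-8] → [13,-1]

[13,-1]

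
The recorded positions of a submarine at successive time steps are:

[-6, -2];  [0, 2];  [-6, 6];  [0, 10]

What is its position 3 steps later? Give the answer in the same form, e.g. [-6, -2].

[-6, 22]

The first coordinate repeats the cycle [-6, 0] with period 2; step 6 mod 2 = 0, giving -6.
The second coordinate changes by +4 each step, so at step 6 it is -2 + 6·(4) = 22.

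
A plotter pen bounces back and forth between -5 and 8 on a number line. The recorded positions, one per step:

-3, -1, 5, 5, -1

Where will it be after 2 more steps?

The value reflects between -5 and 8, moving 6 per step.
  step 5: -1 → -3
  step 6: -3 → 3

3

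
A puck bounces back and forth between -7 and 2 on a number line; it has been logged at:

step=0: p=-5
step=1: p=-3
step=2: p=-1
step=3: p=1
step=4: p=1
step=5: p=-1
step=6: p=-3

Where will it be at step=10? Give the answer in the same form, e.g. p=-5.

p=-3

The value reflects between -7 and 2, moving 2 per step.
  step 7: -3 → -5
  step 8: -5 → -7
  step 9: -7 → -5
  step 10: -5 → -3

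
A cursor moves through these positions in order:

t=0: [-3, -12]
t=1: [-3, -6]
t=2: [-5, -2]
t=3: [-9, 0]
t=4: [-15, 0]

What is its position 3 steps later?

Taking differences between consecutive positions: [+0, +6], [-2, +4], [-4, +2], [-6, +0]. These grow by [-2, -2] each step.
step 5: [-15, 0] + [-8, -2] → [-23, -2]
step 6: [-23, -2] + [-10, -4] → [-33, -6]
step 7: [-33, -6] + [-12, -6] → [-45, -12]

[-45, -12]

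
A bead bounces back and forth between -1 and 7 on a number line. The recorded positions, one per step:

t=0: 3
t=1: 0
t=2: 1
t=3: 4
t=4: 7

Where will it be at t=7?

0

The value reflects between -1 and 7, moving 3 per step.
  step 5: 7 → 4
  step 6: 4 → 1
  step 7: 1 → 0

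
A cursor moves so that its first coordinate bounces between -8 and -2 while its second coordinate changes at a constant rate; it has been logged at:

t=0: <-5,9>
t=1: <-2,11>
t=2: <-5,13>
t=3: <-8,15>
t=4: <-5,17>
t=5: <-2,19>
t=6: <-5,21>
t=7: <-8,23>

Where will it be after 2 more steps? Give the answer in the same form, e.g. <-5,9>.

The first coordinate travels 3 per step and bounces off the walls at -8 and -2.
  step 8: -8 → -5
  step 9: -5 → -2
The second coordinate changes by +2 each step: at step 9 it is 27.

<-2,27>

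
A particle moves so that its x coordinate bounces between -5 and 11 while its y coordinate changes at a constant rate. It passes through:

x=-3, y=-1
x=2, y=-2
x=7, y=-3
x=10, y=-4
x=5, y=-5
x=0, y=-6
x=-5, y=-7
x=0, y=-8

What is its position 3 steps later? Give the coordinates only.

The x coordinate reflects between -5 and 11, moving 5 per step.
  step 8: 0 → 5
  step 9: 5 → 10
  step 10: 10 → 7
The y coordinate changes by -1 each step: at step 10 it is -11.

x=7, y=-11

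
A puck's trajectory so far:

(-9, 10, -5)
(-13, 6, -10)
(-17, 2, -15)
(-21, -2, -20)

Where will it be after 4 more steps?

(-37, -18, -40)

The position changes by (-4, -4, -5) every step.
step 4: (-21, -2, -20) + (-4, -4, -5) → (-25, -6, -25)
step 5: (-25, -6, -25) + (-4, -4, -5) → (-29, -10, -30)
step 6: (-29, -10, -30) + (-4, -4, -5) → (-33, -14, -35)
step 7: (-33, -14, -35) + (-4, -4, -5) → (-37, -18, -40)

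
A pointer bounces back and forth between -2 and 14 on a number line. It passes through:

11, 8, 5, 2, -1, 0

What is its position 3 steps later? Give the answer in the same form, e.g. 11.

The value travels 3 per step and bounces off the walls at -2 and 14.
  step 6: 0 → 3
  step 7: 3 → 6
  step 8: 6 → 9

9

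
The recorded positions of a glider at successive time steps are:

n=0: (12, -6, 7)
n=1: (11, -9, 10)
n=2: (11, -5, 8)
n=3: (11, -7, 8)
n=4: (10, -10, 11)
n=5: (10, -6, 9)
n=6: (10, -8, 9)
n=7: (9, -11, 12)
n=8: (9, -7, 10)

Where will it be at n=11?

Step-to-step displacements: (-1, -3, +3), (+0, +4, -2), (+0, -2, +0), (-1, -3, +3), (+0, +4, -2), (+0, -2, +0), (-1, -3, +3), (+0, +4, -2) — a repeating cycle of length 3.
step 9: apply (+0, -2, +0) → (9, -9, 10)
step 10: apply (-1, -3, +3) → (8, -12, 13)
step 11: apply (+0, +4, -2) → (8, -8, 11)

(8, -8, 11)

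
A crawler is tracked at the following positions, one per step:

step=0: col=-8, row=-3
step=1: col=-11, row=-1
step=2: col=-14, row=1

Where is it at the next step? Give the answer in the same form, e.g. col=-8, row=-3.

col=-17, row=3

Constant displacement of (-3,+2) per step.
step 3: col=-14, row=1 + (-3,+2) → col=-17, row=3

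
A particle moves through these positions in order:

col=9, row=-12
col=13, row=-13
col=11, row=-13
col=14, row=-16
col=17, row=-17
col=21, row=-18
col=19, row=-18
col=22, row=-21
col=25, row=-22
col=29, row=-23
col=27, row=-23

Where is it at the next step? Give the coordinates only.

Step-to-step displacements: (+4,-1), (-2,+0), (+3,-3), (+3,-1), (+4,-1), (-2,+0), (+3,-3), (+3,-1), (+4,-1), (-2,+0) — a repeating cycle of length 4.
step 11: apply (+3,-3) → col=30, row=-26

col=30, row=-26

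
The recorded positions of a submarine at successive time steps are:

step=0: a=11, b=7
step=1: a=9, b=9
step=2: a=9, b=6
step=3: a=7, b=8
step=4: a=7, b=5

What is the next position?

a=5, b=7

Step-to-step displacements: (-2, +2), (+0, -3), (-2, +2), (+0, -3) — a repeating cycle of length 2.
step 5: apply (-2, +2) → a=5, b=7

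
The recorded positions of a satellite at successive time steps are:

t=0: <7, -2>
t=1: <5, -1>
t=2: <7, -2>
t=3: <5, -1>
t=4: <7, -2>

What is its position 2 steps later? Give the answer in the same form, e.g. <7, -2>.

<7, -2>

The jumps are <-2, +1>, <+2, -1>, <-2, +1>, <+2, -1> — a geometric progression with ratio -1.
step 5: <7, -2> + <-2, +1> → <5, -1>
step 6: <5, -1> + <+2, -1> → <7, -2>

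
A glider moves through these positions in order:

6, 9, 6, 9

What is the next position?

6

Consecutive displacements +3, -3, +3 scale by a factor of -1 each step.
step 4: 9 − 3 → 6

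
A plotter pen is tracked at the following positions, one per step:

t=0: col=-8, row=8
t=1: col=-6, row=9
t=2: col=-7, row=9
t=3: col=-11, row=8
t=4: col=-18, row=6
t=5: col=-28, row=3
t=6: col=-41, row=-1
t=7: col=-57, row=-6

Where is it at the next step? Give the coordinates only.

col=-76, row=-12

First differences are (+2,+1), (-1,+0), (-4,-1), (-7,-2), (-10,-3), (-13,-4), (-16,-5); their common second difference is (-3,-1) (constant acceleration).
step 8: col=-57, row=-6 + (-19,-6) → col=-76, row=-12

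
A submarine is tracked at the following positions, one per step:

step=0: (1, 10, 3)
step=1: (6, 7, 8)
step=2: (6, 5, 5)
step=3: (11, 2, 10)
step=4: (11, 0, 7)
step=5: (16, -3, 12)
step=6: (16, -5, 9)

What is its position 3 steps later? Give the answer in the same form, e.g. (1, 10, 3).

Step-to-step displacements: (+5, -3, +5), (+0, -2, -3), (+5, -3, +5), (+0, -2, -3), (+5, -3, +5), (+0, -2, -3) — a repeating cycle of length 2.
step 7: apply (+5, -3, +5) → (21, -8, 14)
step 8: apply (+0, -2, -3) → (21, -10, 11)
step 9: apply (+5, -3, +5) → (26, -13, 16)

(26, -13, 16)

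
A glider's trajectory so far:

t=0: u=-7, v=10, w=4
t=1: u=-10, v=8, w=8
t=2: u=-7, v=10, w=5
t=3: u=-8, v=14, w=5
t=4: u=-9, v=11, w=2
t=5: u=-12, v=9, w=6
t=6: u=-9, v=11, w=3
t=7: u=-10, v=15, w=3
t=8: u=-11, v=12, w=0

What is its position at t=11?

The moves between consecutive positions are (-3, -2, +4), (+3, +2, -3), (-1, +4, +0), (-1, -3, -3), (-3, -2, +4), (+3, +2, -3), (-1, +4, +0), (-1, -3, -3); they repeat the 4-cycle [(-3, -2, +4), (+3, +2, -3), (-1, +4, +0), (-1, -3, -3)].
step 9: apply (-3, -2, +4) → u=-14, v=10, w=4
step 10: apply (+3, +2, -3) → u=-11, v=12, w=1
step 11: apply (-1, +4, +0) → u=-12, v=16, w=1

u=-12, v=16, w=1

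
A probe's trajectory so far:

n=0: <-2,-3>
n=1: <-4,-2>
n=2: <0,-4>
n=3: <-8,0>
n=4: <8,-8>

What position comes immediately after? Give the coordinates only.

<-24,8>

Step-to-step displacements: <-2,+1>, <+4,-2>, <-8,+4>, <+16,-8>; each is -2× the previous.
step 5: <8,-8> + <-32,+16> → <-24,8>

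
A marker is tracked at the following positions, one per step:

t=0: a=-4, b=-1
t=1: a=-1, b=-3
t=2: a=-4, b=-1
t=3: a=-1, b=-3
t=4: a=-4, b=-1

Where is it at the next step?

a=-1, b=-3

Consecutive displacements (+3, -2), (-3, +2), (+3, -2), (-3, +2) scale by a factor of -1 each step.
step 5: a=-4, b=-1 + (+3, -2) → a=-1, b=-3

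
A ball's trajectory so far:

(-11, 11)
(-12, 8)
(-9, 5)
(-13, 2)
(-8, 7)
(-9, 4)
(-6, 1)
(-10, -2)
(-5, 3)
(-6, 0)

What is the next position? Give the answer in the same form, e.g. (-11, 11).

Differencing gives (-1, -3), (+3, -3), (-4, -3), (+5, +5), (-1, -3), (+3, -3), (-4, -3), (+5, +5), (-1, -3). This is the pattern (-1, -3), (+3, -3), (-4, -3), (+5, +5) repeated.
step 10: apply (+3, -3) → (-3, -3)

(-3, -3)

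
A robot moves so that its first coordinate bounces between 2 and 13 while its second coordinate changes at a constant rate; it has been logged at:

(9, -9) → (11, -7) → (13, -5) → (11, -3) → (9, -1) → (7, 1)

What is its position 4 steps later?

The first coordinate reflects between 2 and 13, moving 2 per step.
  step 6: 7 → 5
  step 7: 5 → 3
  step 8: 3 → 3
  step 9: 3 → 5
The second coordinate changes by +2 each step: at step 9 it is 9.

(5, 9)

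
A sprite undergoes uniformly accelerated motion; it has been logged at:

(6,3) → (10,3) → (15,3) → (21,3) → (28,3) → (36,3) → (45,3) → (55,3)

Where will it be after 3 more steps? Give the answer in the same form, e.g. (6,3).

(91,3)

Successive displacements: (+4,+0), (+5,+0), (+6,+0), (+7,+0), (+8,+0), (+9,+0), (+10,+0) — each changes by (+1,+0).
step 8: (55,3) + (+11,+0) → (66,3)
step 9: (66,3) + (+12,+0) → (78,3)
step 10: (78,3) + (+13,+0) → (91,3)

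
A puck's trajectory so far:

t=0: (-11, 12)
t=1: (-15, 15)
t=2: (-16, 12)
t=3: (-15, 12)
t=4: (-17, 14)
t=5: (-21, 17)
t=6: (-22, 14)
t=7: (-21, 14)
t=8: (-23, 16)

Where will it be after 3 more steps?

(-27, 16)

The moves between consecutive positions are (-4, +3), (-1, -3), (+1, +0), (-2, +2), (-4, +3), (-1, -3), (+1, +0), (-2, +2); they repeat the 4-cycle [(-4, +3), (-1, -3), (+1, +0), (-2, +2)].
step 9: apply (-4, +3) → (-27, 19)
step 10: apply (-1, -3) → (-28, 16)
step 11: apply (+1, +0) → (-27, 16)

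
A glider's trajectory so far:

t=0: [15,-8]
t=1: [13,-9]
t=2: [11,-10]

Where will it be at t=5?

Constant displacement of [-2,-1] per step.
step 3: [11,-10] + [-2,-1] → [9,-11]
step 4: [9,-11] + [-2,-1] → [7,-12]
step 5: [7,-12] + [-2,-1] → [5,-13]

[5,-13]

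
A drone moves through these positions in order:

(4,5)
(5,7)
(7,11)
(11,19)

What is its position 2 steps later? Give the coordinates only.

Consecutive displacements (+1,+2), (+2,+4), (+4,+8) scale by a factor of 2 each step.
step 4: (11,19) + (+8,+16) → (19,35)
step 5: (19,35) + (+16,+32) → (35,67)

(35,67)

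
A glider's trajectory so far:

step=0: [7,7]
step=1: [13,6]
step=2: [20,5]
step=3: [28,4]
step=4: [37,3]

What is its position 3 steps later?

[70,0]

Taking differences between consecutive positions: [+6,-1], [+7,-1], [+8,-1], [+9,-1]. These grow by [+1,+0] each step.
step 5: [37,3] + [+10,-1] → [47,2]
step 6: [47,2] + [+11,-1] → [58,1]
step 7: [58,1] + [+12,-1] → [70,0]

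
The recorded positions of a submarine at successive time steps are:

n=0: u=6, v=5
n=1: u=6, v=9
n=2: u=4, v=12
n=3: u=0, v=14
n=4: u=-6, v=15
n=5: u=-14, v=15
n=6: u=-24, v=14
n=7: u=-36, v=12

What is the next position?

u=-50, v=9

First differences are (+0, +4), (-2, +3), (-4, +2), (-6, +1), (-8, +0), (-10, -1), (-12, -2); their common second difference is (-2, -1) (constant acceleration).
step 8: u=-36, v=12 + (-14, -3) → u=-50, v=9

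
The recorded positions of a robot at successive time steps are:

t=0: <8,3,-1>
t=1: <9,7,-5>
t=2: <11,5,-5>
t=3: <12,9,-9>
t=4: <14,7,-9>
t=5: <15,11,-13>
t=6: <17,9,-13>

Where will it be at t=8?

Differencing gives <+1,+4,-4>, <+2,-2,+0>, <+1,+4,-4>, <+2,-2,+0>, <+1,+4,-4>, <+2,-2,+0>. This is the pattern <+1,+4,-4>, <+2,-2,+0> repeated.
step 7: apply <+1,+4,-4> → <18,13,-17>
step 8: apply <+2,-2,+0> → <20,11,-17>

<20,11,-17>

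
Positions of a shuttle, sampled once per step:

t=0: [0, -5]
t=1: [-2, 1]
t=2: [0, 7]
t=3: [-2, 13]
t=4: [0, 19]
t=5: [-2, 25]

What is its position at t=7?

First: cycles through 0, -2 every 2 steps. Step 7 lands at position 1 of the cycle → -2.
Second: linear, +6 per step → 37 at step 7.

[-2, 37]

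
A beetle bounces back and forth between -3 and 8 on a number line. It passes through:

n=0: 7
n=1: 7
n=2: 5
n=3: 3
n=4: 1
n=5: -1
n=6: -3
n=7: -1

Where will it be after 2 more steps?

The value travels 2 per step and bounces off the walls at -3 and 8.
  step 8: -1 → 1
  step 9: 1 → 3

3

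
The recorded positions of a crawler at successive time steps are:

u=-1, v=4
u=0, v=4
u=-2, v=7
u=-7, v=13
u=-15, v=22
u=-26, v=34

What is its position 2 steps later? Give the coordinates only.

u=-57, v=67

First differences are (+1, +0), (-2, +3), (-5, +6), (-8, +9), (-11, +12); their common second difference is (-3, +3) (constant acceleration).
step 6: u=-26, v=34 + (-14, +15) → u=-40, v=49
step 7: u=-40, v=49 + (-17, +18) → u=-57, v=67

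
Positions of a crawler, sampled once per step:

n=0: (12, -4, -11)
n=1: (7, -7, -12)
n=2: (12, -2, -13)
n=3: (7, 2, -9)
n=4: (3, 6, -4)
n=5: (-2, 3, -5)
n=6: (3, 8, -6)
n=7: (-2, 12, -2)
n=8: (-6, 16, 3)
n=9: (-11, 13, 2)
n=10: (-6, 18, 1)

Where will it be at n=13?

Step-to-step displacements: (-5, -3, -1), (+5, +5, -1), (-5, +4, +4), (-4, +4, +5), (-5, -3, -1), (+5, +5, -1), (-5, +4, +4), (-4, +4, +5), (-5, -3, -1), (+5, +5, -1) — a repeating cycle of length 4.
step 11: apply (-5, +4, +4) → (-11, 22, 5)
step 12: apply (-4, +4, +5) → (-15, 26, 10)
step 13: apply (-5, -3, -1) → (-20, 23, 9)

(-20, 23, 9)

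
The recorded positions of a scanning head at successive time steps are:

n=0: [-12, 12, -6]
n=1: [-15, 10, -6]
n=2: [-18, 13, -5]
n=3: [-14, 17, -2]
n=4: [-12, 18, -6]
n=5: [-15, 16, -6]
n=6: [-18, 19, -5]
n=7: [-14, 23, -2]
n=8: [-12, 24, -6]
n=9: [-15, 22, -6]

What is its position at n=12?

[-12, 30, -6]

Differencing gives [-3, -2, +0], [-3, +3, +1], [+4, +4, +3], [+2, +1, -4], [-3, -2, +0], [-3, +3, +1], [+4, +4, +3], [+2, +1, -4], [-3, -2, +0]. This is the pattern [-3, -2, +0], [-3, +3, +1], [+4, +4, +3], [+2, +1, -4] repeated.
step 10: apply [-3, +3, +1] → [-18, 25, -5]
step 11: apply [+4, +4, +3] → [-14, 29, -2]
step 12: apply [+2, +1, -4] → [-12, 30, -6]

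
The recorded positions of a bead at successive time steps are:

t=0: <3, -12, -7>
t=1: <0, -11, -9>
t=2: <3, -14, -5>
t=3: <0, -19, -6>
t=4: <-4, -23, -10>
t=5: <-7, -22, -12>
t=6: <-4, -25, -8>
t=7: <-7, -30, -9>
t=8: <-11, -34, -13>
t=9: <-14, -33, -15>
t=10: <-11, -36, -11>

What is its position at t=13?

<-21, -44, -18>

Differencing gives <-3, +1, -2>, <+3, -3, +4>, <-3, -5, -1>, <-4, -4, -4>, <-3, +1, -2>, <+3, -3, +4>, <-3, -5, -1>, <-4, -4, -4>, <-3, +1, -2>, <+3, -3, +4>. This is the pattern <-3, +1, -2>, <+3, -3, +4>, <-3, -5, -1>, <-4, -4, -4> repeated.
step 11: apply <-3, -5, -1> → <-14, -41, -12>
step 12: apply <-4, -4, -4> → <-18, -45, -16>
step 13: apply <-3, +1, -2> → <-21, -44, -18>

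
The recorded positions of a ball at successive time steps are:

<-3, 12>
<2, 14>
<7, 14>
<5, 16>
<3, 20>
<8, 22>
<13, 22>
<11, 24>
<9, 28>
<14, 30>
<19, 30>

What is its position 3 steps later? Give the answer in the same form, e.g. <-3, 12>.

<20, 38>

The moves between consecutive positions are <+5, +2>, <+5, +0>, <-2, +2>, <-2, +4>, <+5, +2>, <+5, +0>, <-2, +2>, <-2, +4>, <+5, +2>, <+5, +0>; they repeat the 4-cycle [<+5, +2>, <+5, +0>, <-2, +2>, <-2, +4>].
step 11: apply <-2, +2> → <17, 32>
step 12: apply <-2, +4> → <15, 36>
step 13: apply <+5, +2> → <20, 38>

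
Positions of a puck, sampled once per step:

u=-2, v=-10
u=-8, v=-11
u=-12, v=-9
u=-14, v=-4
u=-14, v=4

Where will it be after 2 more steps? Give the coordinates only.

Successive displacements: (-6, -1), (-4, +2), (-2, +5), (+0, +8) — each changes by (+2, +3).
step 5: u=-14, v=4 + (+2, +11) → u=-12, v=15
step 6: u=-12, v=15 + (+4, +14) → u=-8, v=29

u=-8, v=29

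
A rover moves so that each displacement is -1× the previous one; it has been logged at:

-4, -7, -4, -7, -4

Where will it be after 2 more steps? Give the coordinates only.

-4

Consecutive displacements -3, +3, -3, +3 scale by a factor of -1 each step.
step 5: -4 − 3 → -7
step 6: -7 + 3 → -4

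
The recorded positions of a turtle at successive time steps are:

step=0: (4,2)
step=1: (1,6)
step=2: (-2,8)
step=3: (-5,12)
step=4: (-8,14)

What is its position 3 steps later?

The moves between consecutive positions are (-3,+4), (-3,+2), (-3,+4), (-3,+2); they repeat the 2-cycle [(-3,+4), (-3,+2)].
step 5: apply (-3,+4) → (-11,18)
step 6: apply (-3,+2) → (-14,20)
step 7: apply (-3,+4) → (-17,24)

(-17,24)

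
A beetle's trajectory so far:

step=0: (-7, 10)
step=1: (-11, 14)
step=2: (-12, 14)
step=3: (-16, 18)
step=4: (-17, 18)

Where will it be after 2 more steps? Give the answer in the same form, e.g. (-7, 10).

Differencing gives (-4, +4), (-1, +0), (-4, +4), (-1, +0). This is the pattern (-4, +4), (-1, +0) repeated.
step 5: apply (-4, +4) → (-21, 22)
step 6: apply (-1, +0) → (-22, 22)

(-22, 22)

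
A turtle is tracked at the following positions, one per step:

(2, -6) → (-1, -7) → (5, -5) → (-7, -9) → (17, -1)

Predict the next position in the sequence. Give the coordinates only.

The jumps are (-3, -1), (+6, +2), (-12, -4), (+24, +8) — a geometric progression with ratio -2.
step 5: (17, -1) + (-48, -16) → (-31, -17)

(-31, -17)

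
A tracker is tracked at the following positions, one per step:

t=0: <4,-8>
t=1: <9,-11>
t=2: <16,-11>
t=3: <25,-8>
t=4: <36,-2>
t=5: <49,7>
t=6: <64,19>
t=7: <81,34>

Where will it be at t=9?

<121,73>

Taking differences between consecutive positions: <+5,-3>, <+7,+0>, <+9,+3>, <+11,+6>, <+13,+9>, <+15,+12>, <+17,+15>. These grow by <+2,+3> each step.
step 8: <81,34> + <+19,+18> → <100,52>
step 9: <100,52> + <+21,+21> → <121,73>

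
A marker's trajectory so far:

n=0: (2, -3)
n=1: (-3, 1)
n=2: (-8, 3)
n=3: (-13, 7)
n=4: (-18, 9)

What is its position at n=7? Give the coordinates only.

Differencing gives (-5, +4), (-5, +2), (-5, +4), (-5, +2). This is the pattern (-5, +4), (-5, +2) repeated.
step 5: apply (-5, +4) → (-23, 13)
step 6: apply (-5, +2) → (-28, 15)
step 7: apply (-5, +4) → (-33, 19)

(-33, 19)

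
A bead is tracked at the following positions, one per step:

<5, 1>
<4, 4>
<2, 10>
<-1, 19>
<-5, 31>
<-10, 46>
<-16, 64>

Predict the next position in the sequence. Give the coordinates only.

<-23, 85>

Taking differences between consecutive positions: <-1, +3>, <-2, +6>, <-3, +9>, <-4, +12>, <-5, +15>, <-6, +18>. These grow by <-1, +3> each step.
step 7: <-16, 64> + <-7, +21> → <-23, 85>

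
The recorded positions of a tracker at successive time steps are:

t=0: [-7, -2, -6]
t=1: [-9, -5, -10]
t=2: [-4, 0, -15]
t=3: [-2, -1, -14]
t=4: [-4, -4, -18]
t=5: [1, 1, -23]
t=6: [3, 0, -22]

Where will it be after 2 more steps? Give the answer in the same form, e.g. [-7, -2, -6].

The moves between consecutive positions are [-2, -3, -4], [+5, +5, -5], [+2, -1, +1], [-2, -3, -4], [+5, +5, -5], [+2, -1, +1]; they repeat the 3-cycle [[-2, -3, -4], [+5, +5, -5], [+2, -1, +1]].
step 7: apply [-2, -3, -4] → [1, -3, -26]
step 8: apply [+5, +5, -5] → [6, 2, -31]

[6, 2, -31]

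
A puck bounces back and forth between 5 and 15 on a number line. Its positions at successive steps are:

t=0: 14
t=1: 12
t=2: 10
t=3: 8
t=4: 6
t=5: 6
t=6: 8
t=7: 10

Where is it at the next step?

12

The value travels 2 per step and bounces off the walls at 5 and 15.
  step 8: 10 → 12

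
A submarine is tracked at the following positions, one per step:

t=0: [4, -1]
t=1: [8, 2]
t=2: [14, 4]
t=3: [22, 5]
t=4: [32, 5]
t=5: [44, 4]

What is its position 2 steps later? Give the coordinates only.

Taking differences between consecutive positions: [+4, +3], [+6, +2], [+8, +1], [+10, +0], [+12, -1]. These grow by [+2, -1] each step.
step 6: [44, 4] + [+14, -2] → [58, 2]
step 7: [58, 2] + [+16, -3] → [74, -1]

[74, -1]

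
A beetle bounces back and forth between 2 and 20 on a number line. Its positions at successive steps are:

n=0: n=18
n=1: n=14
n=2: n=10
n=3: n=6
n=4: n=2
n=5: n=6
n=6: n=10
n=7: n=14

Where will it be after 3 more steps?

The value reflects between 2 and 20, moving 4 per step.
  step 8: 14 → 18
  step 9: 18 → 18
  step 10: 18 → 14

n=14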